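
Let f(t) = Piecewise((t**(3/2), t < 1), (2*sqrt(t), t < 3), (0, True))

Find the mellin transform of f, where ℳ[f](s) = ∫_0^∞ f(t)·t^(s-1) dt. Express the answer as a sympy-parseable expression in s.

(4*sqrt(3)*3**s*(2*s + 3) - 4*s - 10)/((2*s + 1)*(2*s + 3))
  Re(s) > -3/2

decompose at 1; ℳ[f](s) sums the 2 pieces' integrals
∫ over [0, 1) of t**(3/2)·t^(s-1) joins the sum
segment 1 to 3 holds 2*sqrt(t); add its integral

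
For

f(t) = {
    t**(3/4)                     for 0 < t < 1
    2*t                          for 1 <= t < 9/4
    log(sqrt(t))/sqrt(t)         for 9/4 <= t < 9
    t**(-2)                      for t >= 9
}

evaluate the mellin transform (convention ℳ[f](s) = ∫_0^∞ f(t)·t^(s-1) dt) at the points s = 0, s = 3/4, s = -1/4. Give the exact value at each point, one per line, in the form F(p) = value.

the power substitution comes off first: t**(3/2) on [0, 1); 2*t**2 on [1, 3/2); log(t)/t on [3/2, 3); …
breakpoints 1, 9/4, 9: one integral from each of the 4 segments
segment [0, 1) carries t**(3/4); integrate it
between 1 and 9/4 the integrand is 2*t·t^(s-1)
∫ over [9/4, 9) of log(sqrt(t))/sqrt(t)·t^(s-1) joins the sum
for t in [9, ∞): the term is ∫ t**(-2)·t^(s-1)

F(0) = log(6**(2/3)/4) + 365/81
F(3/4) = -1076*sqrt(3)/135 - 10/21 + log(2**(2*sqrt(6))*3**(-2*sqrt(6) + 4*sqrt(3))) + 83*sqrt(6)/14
F(-1/4) = -2/3 - 8*sqrt(6)*log(2)/27 - 4*sqrt(3)*log(3)/27 - 212*sqrt(3)/2187 + 8*sqrt(6)*log(3)/27 + 178*sqrt(6)/81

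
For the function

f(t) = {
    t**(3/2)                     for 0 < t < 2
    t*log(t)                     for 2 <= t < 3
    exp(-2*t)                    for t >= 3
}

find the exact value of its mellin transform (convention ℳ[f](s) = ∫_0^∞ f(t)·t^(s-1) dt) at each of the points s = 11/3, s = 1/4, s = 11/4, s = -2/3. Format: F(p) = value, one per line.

F(11/3) = -729*3**(2/3)/196 - 24*2**(2/3)*log(2)/7 + 2**(1/3)*uppergamma(11/3, 6)/16 + 36*2**(2/3)/49 + 192*2**(1/6)/31 + 243*3**(2/3)*log(3)/14
F(1/4) = -48*3**(1/4)/25 - 8*2**(1/4)*log(2)/5 + 2**(3/4)*uppergamma(1/4, 6)/2 + 32*2**(1/4)/25 + 8*2**(3/4)/7 + 12*3**(1/4)*log(3)/5
F(11/4) = -48*3**(3/4)/25 - 32*2**(3/4)*log(2)/15 + 2**(1/4)*uppergamma(11/4, 6)/8 + 128*2**(3/4)/225 + 64*2**(1/4)/17 + 36*3**(3/4)*log(3)/5
F(-2/3) = -9*3**(1/3) + 2**(2/3)*uppergamma(-2/3, 6) + log(3**(3*3**(1/3))/2**(3*2**(1/3))) + 6*2**(5/6)/5 + 9*2**(1/3)

along the cuts 2, 3, ℳ[f](s) splits into 3 integrals
on [0, 2) integrate f = t**(3/2) against the kernel
on [2, 3): add ∫ t*log(t)·t^(s-1) dt
the [3, ∞) slice contributes ∫ exp(-2*t)·t^(s-1) dt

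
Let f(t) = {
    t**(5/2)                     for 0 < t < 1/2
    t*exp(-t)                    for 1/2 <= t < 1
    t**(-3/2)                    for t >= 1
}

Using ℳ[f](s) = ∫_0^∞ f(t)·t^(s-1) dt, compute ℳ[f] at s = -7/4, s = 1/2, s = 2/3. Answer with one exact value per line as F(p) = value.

F(-7/4) = -uppergamma(-3/4, 1) + 4/13 + uppergamma(-3/4, 1/2) + 2*2**(1/4)/3
F(1/2) = -exp(-1) - sqrt(pi)*erfc(1)/2 + sqrt(pi)*erfc(sqrt(2)/2)/2 + sqrt(2)*exp(-1/2)/2 + 25/24
F(2/3) = -uppergamma(5/3, 1) + 3*2**(5/6)/152 + uppergamma(5/3, 1/2) + 6/5

the shared t-power comes off first: t**(3/2) on [0, 1/2); exp(-t) on [1/2, 1); t**(-5/2) on [1, ∞)
breakpoints 1/2, 1: one integral from each of the 3 segments
segment [0, 1/2) carries t**(5/2); integrate it
[1/2, 1) adds the kernel integral of t*exp(-t)
∫ t**(-3/2)·t^(s-1) over [1, ∞)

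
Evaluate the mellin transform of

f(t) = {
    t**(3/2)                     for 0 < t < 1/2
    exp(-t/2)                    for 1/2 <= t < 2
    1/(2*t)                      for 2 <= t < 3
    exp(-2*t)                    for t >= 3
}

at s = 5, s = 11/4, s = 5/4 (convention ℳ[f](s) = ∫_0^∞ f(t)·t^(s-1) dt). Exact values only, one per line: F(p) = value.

F(5) = -2080*exp(-1) + sqrt(2)/832 + 345*exp(-6)/4 + 65/8 + 7889*exp(-1/4)/8
F(11/4) = -4*2**(3/4)*uppergamma(11/4, 1) - 537*2**(3/4)/952 + 2**(1/4)*uppergamma(11/4, 6)/8 + 6*3**(3/4)/7 + 4*2**(3/4)*uppergamma(11/4, 1/4)
F(5/4) = -43*2**(1/4)/22 - 2*2**(1/4)*uppergamma(5/4, 1) + 2**(3/4)*uppergamma(5/4, 6)/4 + 2*2**(1/4)*uppergamma(5/4, 1/4) + 2*3**(1/4)

integrate the 4 segments split at 1/2, 2, 3, then add the results
for t in [0, 1/2): the term is ∫ t**(3/2)·t^(s-1)
over [1/2, 2), the kernel integral of exp(-t/2) enters the sum
on [2, 3): add ∫ 1/(2*t)·t^(s-1) dt
piece [3, ∞): integrate exp(-2*t) against the kernel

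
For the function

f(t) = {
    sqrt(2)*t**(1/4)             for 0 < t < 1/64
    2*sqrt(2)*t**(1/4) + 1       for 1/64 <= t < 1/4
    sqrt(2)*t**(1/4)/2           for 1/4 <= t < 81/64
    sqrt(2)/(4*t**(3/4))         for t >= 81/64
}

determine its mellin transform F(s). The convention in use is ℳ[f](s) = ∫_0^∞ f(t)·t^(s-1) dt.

(16**s*(4*s - 3) + 10*2**(4*s)*s*(4*s - 3) + 3*3**(4*s)*s*(4*s - 3) - 32*81**s*s*(4*s + 1)/27 - 6*s*(4*s - 3) - 4*s + 3)/(64**s*s*(4*s - 3)*(4*s + 1))
  -1/4 < Re(s) < 3/4

remove the power substitution first: sqrt(2)*sqrt(t) on [0, 1/8); 2*sqrt(2)*sqrt(t) + 1 on [1/8, 1/2); sqrt(2)*sqrt(t)/2 on [1/2, 9/8); …
remove the common scale on t first: sqrt(t) on [0, 1/4); 2*sqrt(t) + 1 on [1/4, 1); sqrt(t)/2 on [1, 9/4); …
remove the power substitution first: t on [0, 1/2); 2*t + 1 on [1/2, 1); t/2 on [1, 3/2); …
the 4 pieces separated at 1/64, 1/4, 81/64 each add one integral
on [0, 1/64) integrate f = sqrt(2)*t**(1/4) against the kernel
piece [1/64, 1/4): integrate (2*sqrt(2)*t**(1/4) + 1) against the kernel
on [1/4, 81/64): add ∫ sqrt(2)*t**(1/4)/2·t^(s-1) dt
on [81/64, ∞) integrate f = sqrt(2)/(4*t**(3/4)) against the kernel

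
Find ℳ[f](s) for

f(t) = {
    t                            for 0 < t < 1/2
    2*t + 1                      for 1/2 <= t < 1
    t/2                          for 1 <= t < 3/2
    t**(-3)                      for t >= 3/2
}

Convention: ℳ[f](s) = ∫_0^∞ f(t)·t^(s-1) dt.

(270*2**s*s**2 - 702*2**s*s - 324*2**s + 49*3**s*s**2 - 275*3**s*s - 162*s**2 + 378*s + 324)/(108*2**s*s*(s**2 - 2*s - 3))
  -1 < Re(s) < 3

treat the 4 regions marked off by 1/2, 1, 3/2 separately and sum
on [0, 1/2) integrate f = t against the kernel
over [1/2, 1), the kernel integral of (2*t + 1) enters the sum
[1, 3/2) adds the kernel integral of t/2
over [3/2, ∞), the kernel integral of t**(-3) enters the sum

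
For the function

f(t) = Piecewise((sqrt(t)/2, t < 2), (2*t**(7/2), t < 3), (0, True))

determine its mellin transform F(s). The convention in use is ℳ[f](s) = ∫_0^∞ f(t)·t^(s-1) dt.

along the cuts 2, ℳ[f](s) splits into 2 integrals
piece [0, 2): integrate sqrt(t)/2 against the kernel
between 2 and 3 the integrand is 2*t**(7/2)·t^(s-1)

(2**(s + 1/2)*(2*s + 7) + 2**(s + 11/2)*(-2*s - 1) + 3**(s + 7/2)*(8*s + 4))/((2*s + 1)*(2*s + 7))
  Re(s) > -1/2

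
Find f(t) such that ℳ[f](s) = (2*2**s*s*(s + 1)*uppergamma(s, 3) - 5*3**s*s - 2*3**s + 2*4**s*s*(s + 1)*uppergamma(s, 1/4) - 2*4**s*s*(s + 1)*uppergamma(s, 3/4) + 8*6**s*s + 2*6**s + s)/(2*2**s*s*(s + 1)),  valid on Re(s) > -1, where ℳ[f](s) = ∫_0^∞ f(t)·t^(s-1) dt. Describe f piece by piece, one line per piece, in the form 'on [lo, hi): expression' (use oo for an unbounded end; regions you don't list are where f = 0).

breakpoints 1/2, 3/2, 3: one integral from each of the 4 segments
segment 0 to 1/2 holds t; add its integral
the [1/2, 3/2) slice contributes ∫ exp(-t/2)·t^(s-1) dt
segment 3/2 to 3 holds (t + 1); add its integral
∫ over [3, ∞) of exp(-t)·t^(s-1) joins the sum

on [0, 1/2): t
on [1/2, 3/2): exp(-t/2)
on [3/2, 3): t + 1
on [3, oo): exp(-t)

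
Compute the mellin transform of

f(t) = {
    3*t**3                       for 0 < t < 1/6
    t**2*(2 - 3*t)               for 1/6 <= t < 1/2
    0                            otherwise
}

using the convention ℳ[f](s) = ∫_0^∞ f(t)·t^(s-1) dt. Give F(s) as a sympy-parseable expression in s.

back out the shared t-power: 3*t on [0, 1/6); 2 - 3*t on [1/6, 1/2)
back out the common scale on t: t on [0, 1/2); 2 - t on [1/2, 3/2)
linearity at 1/6 turns ℳ[f](s) into 2 summed integrals
for t in [0, 1/6): the term is ∫ 3*t**3·t^(s-1)
over [1/6, 1/2), the kernel integral of t**2*(2 - 3*t) enters the sum

(9*3**s*(s + 2) + 36*3**s - 2*s - 8)/(72*6**s*(s + 2)*(s + 3))
  Re(s) > -3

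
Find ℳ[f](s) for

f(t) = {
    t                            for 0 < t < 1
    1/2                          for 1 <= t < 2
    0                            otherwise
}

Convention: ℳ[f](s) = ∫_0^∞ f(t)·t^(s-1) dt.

(2**s*(s + 1) + s - 1)/(2*s*(s + 1))
  Re(s) > -1

integrate the 2 segments split at 1, then add the results
over [0, 1), the kernel integral of t enters the sum
[1, 2) adds the kernel integral of 1/2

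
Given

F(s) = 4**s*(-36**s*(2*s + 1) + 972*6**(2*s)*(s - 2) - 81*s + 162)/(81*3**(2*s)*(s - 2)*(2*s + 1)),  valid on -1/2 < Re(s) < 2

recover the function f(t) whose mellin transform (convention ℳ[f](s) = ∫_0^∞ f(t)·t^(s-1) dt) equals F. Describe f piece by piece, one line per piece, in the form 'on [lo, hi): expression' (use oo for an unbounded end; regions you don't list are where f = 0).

back out the power substitution: 3*t/4 on [0, 2/3); 3*t/2 on [2/3, 4); 256/(81*t**4) on [4, ∞)
peel off the common scale on t: t/2 on [0, 1); t on [1, 6); 16/t**4 on [6, ∞)
peel off the common scale on t: t on [0, 1/2); 2*t on [1/2, 3); t**(-4) on [3, ∞)
split f at 4/9, 16: ℳ[f](s) collects 3 kernel integrals
for t in [0, 4/9): the term is ∫ 3*sqrt(t)/4·t^(s-1)
[4/9, 16) adds the kernel integral of 3*sqrt(t)/2
for t in [16, ∞): the term is ∫ 256/(81*t**2)·t^(s-1)

on [0, 4/9): 3*sqrt(t)/4
on [4/9, 16): 3*sqrt(t)/2
on [16, oo): 256/(81*t**2)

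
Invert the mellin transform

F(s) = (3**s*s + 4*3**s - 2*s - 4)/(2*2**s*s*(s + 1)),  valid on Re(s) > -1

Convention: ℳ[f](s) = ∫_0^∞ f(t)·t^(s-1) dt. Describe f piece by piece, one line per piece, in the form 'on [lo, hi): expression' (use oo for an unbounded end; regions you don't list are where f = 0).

along the cuts 1/2, ℳ[f](s) splits into 2 integrals
for t in [0, 1/2): the term is ∫ t·t^(s-1)
segment [1/2, 3/2) carries (2 - t); integrate it

on [0, 1/2): t
on [1/2, 3/2): 2 - t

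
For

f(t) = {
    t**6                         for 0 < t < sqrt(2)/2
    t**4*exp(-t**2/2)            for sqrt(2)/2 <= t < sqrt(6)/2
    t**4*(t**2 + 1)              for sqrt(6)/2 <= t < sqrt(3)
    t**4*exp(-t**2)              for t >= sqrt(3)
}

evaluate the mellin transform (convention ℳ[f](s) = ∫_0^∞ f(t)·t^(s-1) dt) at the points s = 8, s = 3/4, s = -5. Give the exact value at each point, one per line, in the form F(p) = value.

back out the power substitution: t**3 on [0, 1/2); t**2*exp(-t/2) on [1/2, 3/2); t**2*(t + 1) on [3/2, 3); …
back out the shared t-power: t on [0, 1/2); exp(-t/2) on [1/2, 3/2); t + 1 on [3/2, 3); …
the 4 pieces separated at sqrt(2)/2, sqrt(6)/2, sqrt(3) each add one integral
segment [0, sqrt(2)/2) carries t**6; integrate it
piece [sqrt(2)/2, sqrt(6)/2): integrate t**4*exp(-t**2/2) against the kernel
on [sqrt(6)/2, sqrt(3)) integrate f = t**4*(t**2 + 1) against the kernel
piece [sqrt(3), ∞): integrate t**4*exp(-t**2) against the kernel

F(8) = -260103*exp(-3/4)/32 + 1104*exp(-3) + 384913/1792 + 157781*exp(-1/4)/32
F(3/4) = 2**(5/8)*(-2052*2**(3/4)*uppergamma(19/8, 3/4) - 999*3**(3/8) + 19 + 513*2**(3/8)*uppergamma(19/8, 3) + 2052*2**(3/4)*uppergamma(19/8, 1/4) + 6048*6**(3/8))/2052
F(-5) = sqrt(2)*(-2*sqrt(3)*exp(13/4) + sqrt(2)*E*(-3*sqrt(pi)*exp(3)*erfc(sqrt(3)) + sqrt(3)) + 6*exp(15/4) + (-3*sqrt(pi)*erfc(1/2) - sqrt(3) + 3*sqrt(pi)*erfc(sqrt(3)/2) + 3 + 2*sqrt(6))*exp(4))*exp(-4)/6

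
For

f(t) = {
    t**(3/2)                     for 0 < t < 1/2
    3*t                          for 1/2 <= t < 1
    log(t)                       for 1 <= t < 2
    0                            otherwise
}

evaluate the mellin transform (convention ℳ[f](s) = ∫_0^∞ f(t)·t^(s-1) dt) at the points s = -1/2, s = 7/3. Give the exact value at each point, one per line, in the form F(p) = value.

F(-1/2) = -5*sqrt(2) - sqrt(2)*log(2) + 21/2
F(7/3) = -36*2**(1/3)/49 - 9*2**(2/3)/160 + 3*2**(1/6)/184 + 531/490 + 12*2**(1/3)*log(2)/7

slice at 1/2, 1, transform all 3 pieces, and sum them
over [0, 1/2), the kernel integral of t**(3/2) enters the sum
piece [1/2, 1): integrate 3*t against the kernel
between 1 and 2 the integrand is log(t)·t^(s-1)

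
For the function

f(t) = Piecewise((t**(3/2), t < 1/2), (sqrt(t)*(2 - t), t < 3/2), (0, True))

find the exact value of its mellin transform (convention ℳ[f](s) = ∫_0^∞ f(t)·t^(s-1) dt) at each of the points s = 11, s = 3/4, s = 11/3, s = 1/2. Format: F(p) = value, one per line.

undo the shared t-power: t on [0, 1/2); 2 - t on [1/2, 3/2)
breakpoints 1/2: one integral from each of the 2 segments
[0, 1/2) adds the kernel integral of t**(3/2)
over [1/2, 3/2), the kernel integral of sqrt(t)*(2 - t) enters the sum

F(11) = -27*sqrt(2)/1177600 + 5491557*sqrt(6)/2355200
F(3/4) = 2**(3/4)*(-26 + 63*3**(1/4))/90
F(11/3) = 3*2**(5/6)*(-74 + 3969*3**(1/6))/24800
F(1/2) = 9/8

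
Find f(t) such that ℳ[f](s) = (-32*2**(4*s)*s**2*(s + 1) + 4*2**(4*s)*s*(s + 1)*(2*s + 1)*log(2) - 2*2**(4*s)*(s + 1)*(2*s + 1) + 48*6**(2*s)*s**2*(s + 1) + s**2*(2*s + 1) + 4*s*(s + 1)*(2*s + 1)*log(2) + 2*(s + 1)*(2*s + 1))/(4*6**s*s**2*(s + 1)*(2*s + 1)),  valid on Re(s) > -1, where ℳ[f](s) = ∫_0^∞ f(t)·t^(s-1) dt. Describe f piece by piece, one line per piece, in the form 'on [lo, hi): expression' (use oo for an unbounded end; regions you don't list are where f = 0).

strip the common scale on t: t on [0, 1/4); log(sqrt(t)) on [1/4, 4); 2*sqrt(t) on [4, 9)
the power substitution comes off first: t**2 on [0, 1/2); log(t) on [1/2, 2); 2*t on [2, 3)
summing 3 kernel integrals split by 1/6, 8/3 yields ℳ[f](s)
segment 0 to 1/6 holds 3*t/2; add its integral
the [1/6, 8/3) slice contributes ∫ log(sqrt(6)*sqrt(t)/2)·t^(s-1) dt
between 8/3 and 6 the integrand is sqrt(6)*sqrt(t)·t^(s-1)

on [0, 1/6): 3*t/2
on [1/6, 8/3): log(sqrt(6)*sqrt(t)/2)
on [8/3, 6): sqrt(6)*sqrt(t)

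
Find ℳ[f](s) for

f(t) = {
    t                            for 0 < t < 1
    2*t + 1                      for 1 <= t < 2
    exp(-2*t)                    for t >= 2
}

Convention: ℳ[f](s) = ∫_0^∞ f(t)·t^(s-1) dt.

(2**s*s*(s + 1)*uppergamma(s, 4) - 2*4**s*s - 4**s + 5*8**s*s + 8**s)/(4**s*s*(s + 1))
  Re(s) > -1

f breaks at 1, 2 into 3 integrals to sum
on [0, 1) integrate f = t against the kernel
between 1 and 2 the integrand is (2*t + 1)·t^(s-1)
segment 2 to ∞ holds exp(-2*t); add its integral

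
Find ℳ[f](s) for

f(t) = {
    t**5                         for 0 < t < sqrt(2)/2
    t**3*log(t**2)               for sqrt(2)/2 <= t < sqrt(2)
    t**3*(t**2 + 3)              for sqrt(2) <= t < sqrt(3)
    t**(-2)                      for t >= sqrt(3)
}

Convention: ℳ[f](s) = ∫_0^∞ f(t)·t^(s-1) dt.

undo the shared t-power: t**4 on [0, sqrt(2)/2); t**2*log(t**2) on [sqrt(2)/2, sqrt(2)); t**2*(t**2 + 3) on [sqrt(2), sqrt(3)); …
undo the shared t-power: t**2 on [0, sqrt(2)/2); log(t**2) on [sqrt(2)/2, sqrt(2)); t**2 + 3 on [sqrt(2), sqrt(3)); …
peel off the power substitution: t on [0, 1/2); log(t) on [1/2, 2); t + 3 on [2, 3); …
the 4 pieces separated at sqrt(2)/2, sqrt(2), sqrt(3) each add one integral
on [0, sqrt(2)/2): add ∫ t**5·t^(s-1) dt
on [sqrt(2)/2, sqrt(2)): add ∫ t**3*log(t**2)·t^(s-1) dt
segment [sqrt(2), sqrt(3)) carries t**3*(t**2 + 3); integrate it
between sqrt(3) and ∞ the integrand is t**(-2)·t^(s-1)

2**(1/2 - s/2)*(720*2**s*(2 - s)*(s + 3)**2 + 144*2**s*(s - 2)*(s + 3)*(s + 5)*log(2) - 864*2**s*(s - 2)*(s + 3) - 288*2**s*(s - 2)*(s + 5) + 648*6**(s/2 + 1/2)*(s - 2)*(s + 3)**2 + 648*6**(s/2 + 1/2)*(s - 2)*(s + 3) - 4*sqrt(3)*6**(s/2 + 1/2)*(s + 3)**2*(s + 5) + 9*(s - 2)*(s + 3)**2 + 18*(s - 2)*(s + 3)*(s + 5)*log(2) + 36*(s - 2)*(s + 5))/(72*(s - 2)*(s + 3)**2*(s + 5))
  -5 < Re(s) < 2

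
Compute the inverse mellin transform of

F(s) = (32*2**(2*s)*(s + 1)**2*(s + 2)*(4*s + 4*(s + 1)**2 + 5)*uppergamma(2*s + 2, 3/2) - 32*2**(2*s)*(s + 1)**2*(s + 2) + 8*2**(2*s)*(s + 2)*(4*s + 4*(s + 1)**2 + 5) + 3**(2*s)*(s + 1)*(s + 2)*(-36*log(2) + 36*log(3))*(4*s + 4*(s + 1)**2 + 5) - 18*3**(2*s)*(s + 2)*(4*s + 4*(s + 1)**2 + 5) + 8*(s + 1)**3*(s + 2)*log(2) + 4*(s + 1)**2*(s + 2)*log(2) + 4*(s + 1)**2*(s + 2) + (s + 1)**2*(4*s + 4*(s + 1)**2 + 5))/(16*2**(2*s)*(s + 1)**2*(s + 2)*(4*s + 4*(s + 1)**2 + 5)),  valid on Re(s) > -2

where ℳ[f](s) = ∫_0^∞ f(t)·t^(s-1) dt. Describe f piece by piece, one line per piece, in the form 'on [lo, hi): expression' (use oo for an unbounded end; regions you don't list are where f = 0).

on [0, 1/4): t**2
on [1/4, 1): t**(3/2)*log(sqrt(t))
on [1, 9/4): t*log(sqrt(t))
on [9/4, oo): t*exp(-sqrt(t))

peel off the power substitution: t**4 on [0, 1/2); t**3*log(t) on [1/2, 1); t**2*log(t) on [1, 3/2); …
strip the shared t-power: t**2 on [0, 1/2); t*log(t) on [1/2, 1); log(t) on [1, 3/2); …
treat the 4 regions marked off by 1/4, 1, 9/4 separately and sum
on [0, 1/4) integrate f = t**2 against the kernel
on [1/4, 1) integrate f = t**(3/2)*log(sqrt(t)) against the kernel
the [1, 9/4) slice contributes ∫ t*log(sqrt(t))·t^(s-1) dt
the [9/4, ∞) slice contributes ∫ t*exp(-sqrt(t))·t^(s-1) dt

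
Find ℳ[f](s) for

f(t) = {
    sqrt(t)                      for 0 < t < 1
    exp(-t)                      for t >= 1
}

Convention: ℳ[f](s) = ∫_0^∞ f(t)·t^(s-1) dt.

summing 2 kernel integrals split by 1 yields ℳ[f](s)
over [0, 1), the kernel integral of sqrt(t) enters the sum
the [1, ∞) slice contributes ∫ exp(-t)·t^(s-1) dt

((2*s + 1)*uppergamma(s, 1) + 2)/(2*s + 1)
  Re(s) > -1/2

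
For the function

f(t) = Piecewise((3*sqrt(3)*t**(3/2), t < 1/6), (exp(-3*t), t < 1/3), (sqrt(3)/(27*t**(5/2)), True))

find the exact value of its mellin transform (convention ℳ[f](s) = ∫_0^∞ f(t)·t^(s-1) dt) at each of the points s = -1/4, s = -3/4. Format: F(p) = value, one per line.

F(-1/4) = 3**(1/4)*(-uppergamma(-1/4, 1) + 2**(3/4)/5 + 4/11 + uppergamma(-1/4, 1/2))
F(-3/4) = 3**(3/4)*(-uppergamma(-3/4, 1) + 4/13 + uppergamma(-3/4, 1/2) + 2*2**(1/4)/3)

peel off the common scale on t: t**(3/2) on [0, 1/2); exp(-t) on [1/2, 1); t**(-5/2) on [1, ∞)
decompose at 1/6, 1/3; ℳ[f](s) sums the 3 pieces' integrals
segment 0 to 1/6 holds 3*sqrt(3)*t**(3/2); add its integral
[1/6, 1/3) adds the kernel integral of exp(-3*t)
over [1/3, ∞), the kernel integral of sqrt(3)/(27*t**(5/2)) enters the sum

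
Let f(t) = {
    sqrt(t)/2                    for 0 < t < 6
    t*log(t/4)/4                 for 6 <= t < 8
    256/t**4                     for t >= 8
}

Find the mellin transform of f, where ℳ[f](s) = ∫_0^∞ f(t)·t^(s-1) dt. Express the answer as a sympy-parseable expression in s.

strip the common scale on t: sqrt(2)*sqrt(t)/2 on [0, 3); t*log(t/2)/2 on [3, 4); 16/t**4 on [4, ∞)
invert the common scale on t to get sqrt(t) on [0, 3/2); t*log(t) on [3/2, 2); t**(-4) on [2, ∞)
summing 3 kernel integrals split by 6, 8 yields ℳ[f](s)
the [0, 6) slice contributes ∫ sqrt(t)/2·t^(s-1) dt
piece [6, 8): integrate t*log(t/4)/4 against the kernel
segment 8 to ∞ holds 256/t**4; add its integral

2**s*(-32*2**(2*s)*(s - 4)*(2*s + 1) + 3**s*s*(s - 4)*(2*s + 1)*(-24*log(3) + 24*log(2)) + 3**s*(s - 4)*(2*s + 1)*(-24*log(3) + 24*log(2)) + 24*3**s*(s - 4)*(2*s + 1) + 16*3**s*sqrt(6)*(s - 4)*(s**2 + 2*s + 1) + 32*4**s*s*(s - 4)*(2*s + 1)*log(2) + 32*4**s*(s - 4)*(2*s + 1)*log(2) - 4**s*(2*s + 1)*(s**2 + 2*s + 1))/(16*(s - 4)*(2*s + 1)*(s**2 + 2*s + 1))
  -1/2 < Re(s) < 4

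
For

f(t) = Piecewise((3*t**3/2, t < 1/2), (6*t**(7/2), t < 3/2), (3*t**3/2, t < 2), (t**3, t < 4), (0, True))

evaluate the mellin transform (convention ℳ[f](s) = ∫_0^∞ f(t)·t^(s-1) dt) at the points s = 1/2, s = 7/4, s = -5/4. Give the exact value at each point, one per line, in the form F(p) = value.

F(1/2) = -81*sqrt(6)/112 + 131*sqrt(2)/112 + 617/14
F(7/4) = -243*2**(1/4)*3**(3/4)/304 + 3*2**(1/4)/304 + 1773*2**(3/4)/1064 + 243*2**(3/4)*3**(1/4)/56 + 2048*sqrt(2)/19
F(-5/4) = -9*2**(1/4)*3**(3/4)/14 + 3*2**(1/4)/14 + 5*2**(3/4)/21 + 32*sqrt(2)/7 + 3*2**(3/4)*3**(1/4)

cuts at 1/2, 3/2, 2: linearity sums the 4 kernel integrals
∫ over [0, 1/2) of 3*t**3/2·t^(s-1) joins the sum
over [1/2, 3/2), the kernel integral of 6*t**(7/2) enters the sum
the [3/2, 2) slice contributes ∫ 3*t**3/2·t^(s-1) dt
on [2, 4) integrate f = t**3 against the kernel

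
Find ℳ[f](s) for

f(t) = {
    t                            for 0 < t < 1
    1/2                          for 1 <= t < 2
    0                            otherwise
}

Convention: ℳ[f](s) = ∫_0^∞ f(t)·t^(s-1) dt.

(2**s*(s + 1) + s - 1)/(2*s*(s + 1))
  Re(s) > -1

along the cuts 1, ℳ[f](s) splits into 2 integrals
∫ t·t^(s-1) over [0, 1)
for t in [1, 2): the term is ∫ 1/2·t^(s-1)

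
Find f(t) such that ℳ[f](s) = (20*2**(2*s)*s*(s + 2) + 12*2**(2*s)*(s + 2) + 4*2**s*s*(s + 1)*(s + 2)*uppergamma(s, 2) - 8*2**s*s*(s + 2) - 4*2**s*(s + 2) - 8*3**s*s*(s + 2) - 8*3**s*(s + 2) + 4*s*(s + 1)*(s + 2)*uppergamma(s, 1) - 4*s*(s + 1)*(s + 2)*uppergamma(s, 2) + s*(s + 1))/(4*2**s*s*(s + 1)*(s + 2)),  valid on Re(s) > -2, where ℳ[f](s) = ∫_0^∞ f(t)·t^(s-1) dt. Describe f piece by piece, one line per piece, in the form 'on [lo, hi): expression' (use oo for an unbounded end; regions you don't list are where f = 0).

the 5 pieces separated at 1/2, 1, 3/2, 2 each add one integral
∫ over [0, 1/2) of t**2·t^(s-1) joins the sum
on [1/2, 1): add ∫ exp(-2*t)·t^(s-1) dt
segment 1 to 3/2 holds (t + 1); add its integral
over [3/2, 2), the kernel integral of (t + 3) enters the sum
over [2, ∞), the kernel integral of exp(-t) enters the sum

on [0, 1/2): t**2
on [1/2, 1): exp(-2*t)
on [1, 3/2): t + 1
on [3/2, 2): t + 3
on [2, oo): exp(-t)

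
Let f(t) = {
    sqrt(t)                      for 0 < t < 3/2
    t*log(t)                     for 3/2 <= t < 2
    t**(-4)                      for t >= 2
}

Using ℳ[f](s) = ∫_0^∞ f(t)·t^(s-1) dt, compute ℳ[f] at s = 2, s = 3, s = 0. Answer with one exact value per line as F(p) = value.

F(2) = -9*log(3)/8 - 7/18 + 9*sqrt(6)/20 + 91*log(2)/24
F(3) = -81*log(3)/64 - 47/256 + 27*sqrt(6)/56 + 337*log(2)/64
F(0) = -31/64 + log(8*sqrt(6)/9) + sqrt(6)

split f at 3/2, 2: ℳ[f](s) collects 3 kernel integrals
∫ over [0, 3/2) of sqrt(t)·t^(s-1) joins the sum
∫ over [3/2, 2) of t*log(t)·t^(s-1) joins the sum
segment [2, ∞) carries t**(-4); integrate it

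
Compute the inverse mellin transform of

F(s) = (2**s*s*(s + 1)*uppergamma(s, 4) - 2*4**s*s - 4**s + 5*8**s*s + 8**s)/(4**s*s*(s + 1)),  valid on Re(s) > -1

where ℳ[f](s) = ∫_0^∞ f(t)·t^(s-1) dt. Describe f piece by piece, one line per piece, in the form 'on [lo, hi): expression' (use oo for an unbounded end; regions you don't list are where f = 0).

on [0, 1): t
on [1, 2): 2*t + 1
on [2, oo): exp(-2*t)

split f at 1, 2: ℳ[f](s) collects 3 kernel integrals
piece [0, 1): integrate t against the kernel
for t in [1, 2): the term is ∫ (2*t + 1)·t^(s-1)
[2, ∞) adds the kernel integral of exp(-2*t)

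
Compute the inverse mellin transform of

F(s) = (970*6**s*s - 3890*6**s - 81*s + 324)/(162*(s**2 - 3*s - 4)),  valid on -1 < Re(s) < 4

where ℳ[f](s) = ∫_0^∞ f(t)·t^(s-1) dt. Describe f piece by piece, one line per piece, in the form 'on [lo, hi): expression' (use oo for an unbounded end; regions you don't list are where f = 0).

on [0, 1): t/2
on [1, 6): t
on [6, oo): 16/t**4

undo the common scale on t: t on [0, 1/2); 2*t on [1/2, 3); t**(-4) on [3, ∞)
decompose at 1, 6; ℳ[f](s) sums the 3 pieces' integrals
∫ t/2·t^(s-1) over [0, 1)
∫ t·t^(s-1) over [1, 6)
for t in [6, ∞): the term is ∫ 16/t**4·t^(s-1)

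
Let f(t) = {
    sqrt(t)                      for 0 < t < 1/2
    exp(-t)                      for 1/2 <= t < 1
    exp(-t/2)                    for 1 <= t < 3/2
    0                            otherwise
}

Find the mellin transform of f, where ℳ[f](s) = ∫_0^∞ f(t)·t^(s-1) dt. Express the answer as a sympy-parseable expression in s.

slice at 1/2, 1, transform all 3 pieces, and sum them
on [0, 1/2) integrate f = sqrt(t) against the kernel
[1/2, 1) adds the kernel integral of exp(-t)
segment 1 to 3/2 holds exp(-t/2); add its integral

(2**s*(2*s + 1)*uppergamma(s, 1/2) - 2**s*(2*s + 1)*uppergamma(s, 1) + 4**s*(2*s + 1)*uppergamma(s, 1/2) - 4**s*(2*s + 1)*uppergamma(s, 3/4) + sqrt(2))/(2**s*(2*s + 1))
  Re(s) > -1/2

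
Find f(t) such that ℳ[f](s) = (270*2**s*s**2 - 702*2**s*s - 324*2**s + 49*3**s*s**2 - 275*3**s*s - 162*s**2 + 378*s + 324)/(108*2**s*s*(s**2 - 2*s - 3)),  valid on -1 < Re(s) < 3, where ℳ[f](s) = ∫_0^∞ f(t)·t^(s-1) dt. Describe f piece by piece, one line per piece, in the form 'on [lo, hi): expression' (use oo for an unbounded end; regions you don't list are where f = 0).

f breaks at 1/2, 1, 3/2 into 4 integrals to sum
∫ over [0, 1/2) of t·t^(s-1) joins the sum
piece [1/2, 1): integrate (2*t + 1) against the kernel
∫ t/2·t^(s-1) over [1, 3/2)
segment [3/2, ∞) carries t**(-3); integrate it

on [0, 1/2): t
on [1/2, 1): 2*t + 1
on [1, 3/2): t/2
on [3/2, oo): t**(-3)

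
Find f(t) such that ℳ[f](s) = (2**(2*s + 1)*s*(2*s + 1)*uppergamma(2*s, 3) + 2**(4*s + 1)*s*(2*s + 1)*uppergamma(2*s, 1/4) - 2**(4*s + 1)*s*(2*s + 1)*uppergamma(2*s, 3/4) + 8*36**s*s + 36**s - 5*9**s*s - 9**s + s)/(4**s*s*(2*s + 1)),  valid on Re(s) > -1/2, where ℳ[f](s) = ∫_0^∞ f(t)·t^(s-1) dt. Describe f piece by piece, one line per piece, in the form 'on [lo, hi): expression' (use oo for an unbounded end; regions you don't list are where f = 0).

reversing the power substitution: t on [0, 1/2); exp(-t/2) on [1/2, 3/2); t + 1 on [3/2, 3); …
the 4 pieces separated at 1/4, 9/4, 9 each add one integral
on [0, 1/4): add ∫ sqrt(t)·t^(s-1) dt
for t in [1/4, 9/4): the term is ∫ exp(-sqrt(t)/2)·t^(s-1)
on [9/4, 9): add ∫ (sqrt(t) + 1)·t^(s-1) dt
piece [9, ∞): integrate exp(-sqrt(t)) against the kernel

on [0, 1/4): sqrt(t)
on [1/4, 9/4): exp(-sqrt(t)/2)
on [9/4, 9): sqrt(t) + 1
on [9, oo): exp(-sqrt(t))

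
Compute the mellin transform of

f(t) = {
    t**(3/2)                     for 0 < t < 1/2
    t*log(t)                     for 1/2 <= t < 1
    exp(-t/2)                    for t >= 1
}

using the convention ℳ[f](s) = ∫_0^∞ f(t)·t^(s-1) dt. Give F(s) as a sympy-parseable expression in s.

decompose at 1/2, 1; ℳ[f](s) sums the 3 pieces' integrals
for t in [0, 1/2): the term is ∫ t**(3/2)·t^(s-1)
between 1/2 and 1 the integrand is t*log(t)·t^(s-1)
on [1, ∞): add ∫ exp(-t/2)·t^(s-1) dt

(2*2**(2*s)*(2*s + 3)*(s**2 + 2*s + 1)*uppergamma(s, 1/2) - 2*2**s*(2*s + 3) + s*(2*s + 3)*log(2) + 2*s + (2*s + 3)*log(2) + sqrt(2)*(s**2 + 2*s + 1) + 3)/(2*2**s*(2*s + 3)*(s**2 + 2*s + 1))
  Re(s) > -3/2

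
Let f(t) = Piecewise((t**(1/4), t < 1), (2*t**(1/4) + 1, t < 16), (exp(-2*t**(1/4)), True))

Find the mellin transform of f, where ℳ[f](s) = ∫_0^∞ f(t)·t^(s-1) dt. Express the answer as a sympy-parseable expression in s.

(20*2**(12*s)*s - 8*2**(8*s)*s + 4*2**(4*s)*s*(4*s + 1)*uppergamma(4*s, 4) - 256**s + 4096**s)/(256**s*s*(4*s + 1))
  Re(s) > -1/4

back out the power substitution: sqrt(t) on [0, 1); 2*sqrt(t) + 1 on [1, 4); exp(-2*sqrt(t)) on [4, ∞)
invert the power substitution to get t on [0, 1); 2*t + 1 on [1, 2); exp(-2*t) on [2, ∞)
integrate the 3 segments split at 1, 16, then add the results
for t in [0, 1): the term is ∫ t**(1/4)·t^(s-1)
between 1 and 16 the integrand is (2*t**(1/4) + 1)·t^(s-1)
on [16, ∞): add ∫ exp(-2*t**(1/4))·t^(s-1) dt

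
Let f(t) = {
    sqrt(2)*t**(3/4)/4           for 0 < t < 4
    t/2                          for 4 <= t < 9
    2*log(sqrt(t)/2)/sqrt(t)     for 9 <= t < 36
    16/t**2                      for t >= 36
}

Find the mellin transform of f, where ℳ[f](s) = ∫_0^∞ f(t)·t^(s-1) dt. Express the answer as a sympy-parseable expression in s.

peel off the common scale on t: 2**(1/4)*t**(3/4)/2 on [0, 2); t on [2, 9/2); sqrt(2)*log(sqrt(2)*sqrt(t)/2)/sqrt(t) on [9/2, 18); …
remove the common scale on t first: t**(3/4) on [0, 1); 2*t on [1, 9/4); log(sqrt(t))/sqrt(t) on [9/4, 9); …
undo the power substitution: t**(3/2) on [0, 1); 2*t**2 on [1, 3/2); log(t)/t on [3/2, 3); …
split f at 4, 9, 36: ℳ[f](s) collects 4 kernel integrals
the [0, 4) slice contributes ∫ sqrt(2)*t**(3/4)/4·t^(s-1) dt
over [4, 9), the kernel integral of t/2 enters the sum
for t in [9, 36): the term is ∫ 2*log(sqrt(t)/2)/sqrt(t)·t^(s-1)
the [36, ∞) slice contributes ∫ 16/t**2·t^(s-1) dt

(324*2**(2*s)*(2*s - 4)*(2*s + 2)*(4*s**2 - 4*s + 1) - 324*2**(2*s)*(2*s - 4)*(4*s + 3)*(4*s**2 - 4*s + 1) - 216*3**(2*s)*s*(2*s - 4)*(2*s + 2)*(4*s + 3)*log(3) + 216*3**(2*s)*s*(2*s - 4)*(2*s + 2)*(4*s + 3)*log(2) - 108*3**(2*s)*(2*s - 4)*(2*s + 2)*(4*s + 3)*log(2) + 108*3**(2*s)*(2*s - 4)*(2*s + 2)*(4*s + 3) + 108*3**(2*s)*(2*s - 4)*(2*s + 2)*(4*s + 3)*log(3) + 729*3**(2*s)*(2*s - 4)*(4*s + 3)*(4*s**2 - 4*s + 1) + 108*6**(2*s)*s*(2*s - 4)*(2*s + 2)*(4*s + 3)*log(3) - 54*6**(2*s)*(2*s - 4)*(2*s + 2)*(4*s + 3)*log(3) - 54*6**(2*s)*(2*s - 4)*(2*s + 2)*(4*s + 3) - 2*6**(2*s)*(2*s + 2)*(4*s + 3)*(4*s**2 - 4*s + 1))/(81*(2*s - 4)*(2*s + 2)*(4*s + 3)*(4*s**2 - 4*s + 1))
  -3/4 < Re(s) < 2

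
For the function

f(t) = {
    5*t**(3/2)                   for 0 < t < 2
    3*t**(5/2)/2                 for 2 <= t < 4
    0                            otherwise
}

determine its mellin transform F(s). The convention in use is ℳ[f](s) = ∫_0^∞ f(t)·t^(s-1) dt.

along the cuts 2, ℳ[f](s) splits into 2 integrals
on [0, 2): add ∫ 5*t**(3/2)·t^(s-1) dt
[2, 4) adds the kernel integral of 3*t**(5/2)/2

16*2**s*(12*2**s*s + 18*2**s + sqrt(2)*s + 4*sqrt(2))/(4*s**2 + 16*s + 15)
  Re(s) > -3/2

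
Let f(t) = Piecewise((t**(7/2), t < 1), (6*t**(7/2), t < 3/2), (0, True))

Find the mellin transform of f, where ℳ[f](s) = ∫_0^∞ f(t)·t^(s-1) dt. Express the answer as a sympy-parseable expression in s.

2*(6*(3/2)**(s + 7/2) - 5)/(2*s + 7)
  Re(s) > -7/2

linearity at 1 turns ℳ[f](s) into 2 summed integrals
segment 0 to 1 holds t**(7/2); add its integral
segment 1 to 3/2 holds 6*t**(7/2); add its integral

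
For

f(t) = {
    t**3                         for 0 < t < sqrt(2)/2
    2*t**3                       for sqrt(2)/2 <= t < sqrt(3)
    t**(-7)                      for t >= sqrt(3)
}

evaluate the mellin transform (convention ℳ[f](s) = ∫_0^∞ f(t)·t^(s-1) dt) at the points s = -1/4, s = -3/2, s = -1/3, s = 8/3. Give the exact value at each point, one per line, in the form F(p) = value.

undo the shared t-power: t**2 on [0, sqrt(2)/2); 2*t**2 on [sqrt(2)/2, sqrt(3)); t**(-8) on [sqrt(3), ∞)
reversing the power substitution: t on [0, 1/2); 2*t on [1/2, 3); t**(-4) on [3, ∞)
split f at sqrt(2)/2, sqrt(3): ℳ[f](s) collects 3 kernel integrals
∫ t**3·t^(s-1) over [0, sqrt(2)/2)
segment [sqrt(2)/2, sqrt(3)) carries 2*t**3; integrate it
for t in [sqrt(3), ∞): the term is ∫ t**(-7)·t^(s-1)

F(-1/4) = 2**(5/8)*(-2349 + 28210*6**(3/8))/25839
F(-3/2) = 2**(1/4)*(-1377 + 2755*6**(3/4))/4131
F(-1/3) = 2**(2/3)*(-891 + 10700*6**(1/3))/9504
F(8/3) = 2**(1/6)*(-351 + 25340*6**(5/6))/15912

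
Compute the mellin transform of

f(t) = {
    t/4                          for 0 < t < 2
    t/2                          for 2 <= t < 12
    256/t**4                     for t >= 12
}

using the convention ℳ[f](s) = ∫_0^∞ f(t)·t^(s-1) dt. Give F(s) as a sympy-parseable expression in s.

reversing the common scale on t: t/2 on [0, 1); t on [1, 6); 16/t**4 on [6, ∞)
back out the common scale on t: t on [0, 1/2); 2*t on [1/2, 3); t**(-4) on [3, ∞)
summing 3 kernel integrals split by 2, 12 yields ℳ[f](s)
∫ over [0, 2) of t/4·t^(s-1) joins the sum
segment 2 to 12 holds t/2; add its integral
for t in [12, ∞): the term is ∫ 256/t**4·t^(s-1)

(970*12**s*s - 3890*12**s - 81*2**s*s + 324*2**s)/(162*(s**2 - 3*s - 4))
  -1 < Re(s) < 4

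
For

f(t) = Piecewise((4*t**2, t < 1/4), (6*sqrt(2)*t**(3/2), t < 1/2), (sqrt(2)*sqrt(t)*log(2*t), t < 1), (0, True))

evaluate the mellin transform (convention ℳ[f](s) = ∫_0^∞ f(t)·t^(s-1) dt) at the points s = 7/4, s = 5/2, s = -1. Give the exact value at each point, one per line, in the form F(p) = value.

F(7/4) = -1253*sqrt(2)/6480 - 3/104 + 295*2**(1/4)/1053 + 4*sqrt(2)*log(2)/9
F(5/2) = sqrt(2)*(-43 + 4*sqrt(2) + 1536*log(2))/4608
F(-1) = -10*sqrt(2) - 2*sqrt(2)*log(2) + 21

the common scale on t comes off first: t**2 on [0, 1/2); 3*t**(3/2) on [1/2, 1); sqrt(t)*log(t) on [1, 2)
reversing the shared t-power: t**(3/2) on [0, 1/2); 3*t on [1/2, 1); log(t) on [1, 2)
summing 3 kernel integrals split by 1/4, 1/2 yields ℳ[f](s)
piece [0, 1/4): integrate 4*t**2 against the kernel
for t in [1/4, 1/2): the term is ∫ 6*sqrt(2)*t**(3/2)·t^(s-1)
for t in [1/2, 1): the term is ∫ sqrt(2)*sqrt(t)*log(2*t)·t^(s-1)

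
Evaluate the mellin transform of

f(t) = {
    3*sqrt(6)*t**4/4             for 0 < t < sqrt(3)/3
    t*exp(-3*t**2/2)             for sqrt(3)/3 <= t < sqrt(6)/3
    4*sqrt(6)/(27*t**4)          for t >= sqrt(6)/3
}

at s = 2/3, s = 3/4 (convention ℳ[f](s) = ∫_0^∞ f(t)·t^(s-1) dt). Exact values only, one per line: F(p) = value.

remove the shared t-power first: 3*sqrt(6)*t**3/4 on [0, sqrt(3)/3); exp(-3*t**2/2) on [sqrt(3)/3, sqrt(6)/3); 4*sqrt(6)/(27*t**5) on [sqrt(6)/3, ∞)
back out the power substitution: 3*sqrt(6)*t**(3/2)/4 on [0, 1/3); exp(-3*t/2) on [1/3, 2/3); 4*sqrt(6)/(27*t**(5/2)) on [2/3, ∞)
reversing the common scale on t: t**(3/2) on [0, 1/2); exp(-t) on [1/2, 1); t**(-5/2) on [1, ∞)
linearity at sqrt(3)/3, sqrt(6)/3 turns ℳ[f](s) into 3 summed integrals
on [0, sqrt(3)/3): add ∫ 3*sqrt(6)*t**4/4·t^(s-1) dt
between sqrt(3)/3 and sqrt(6)/3 the integrand is t*exp(-3*t**2/2)·t^(s-1)
on [sqrt(6)/3, ∞) integrate f = 4*sqrt(6)/(27*t**4) against the kernel

F(2/3) = 3**(1/6)*(-2**(5/6)*uppergamma(5/6, 1)/6 + sqrt(2)/56 + 2**(5/6)*uppergamma(5/6, 1/2)/6 + 2**(5/6)/10)
F(3/4) = 3**(1/8)*(-247*2**(7/8)*uppergamma(7/8, 1) + 26*sqrt(2) + 247*2**(7/8)*uppergamma(7/8, 1/2) + 152*2**(7/8))/1482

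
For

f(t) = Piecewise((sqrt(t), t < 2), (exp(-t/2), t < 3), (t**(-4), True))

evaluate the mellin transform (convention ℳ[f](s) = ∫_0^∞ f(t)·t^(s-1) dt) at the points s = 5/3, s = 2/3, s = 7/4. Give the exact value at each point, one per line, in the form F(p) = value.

F(5/3) = -2*2**(2/3)*uppergamma(5/3, 3/2) + 3**(2/3)/63 + 2*2**(2/3)*uppergamma(5/3, 1) + 24*2**(1/6)/13
F(2/3) = -2**(2/3)*uppergamma(2/3, 3/2) + 3**(2/3)/270 + 2**(2/3)*uppergamma(2/3, 1) + 12*2**(1/6)/7
F(7/4) = -2*2**(3/4)*uppergamma(7/4, 3/2) + 4*3**(3/4)/243 + 2*2**(3/4)*uppergamma(7/4, 1) + 16*2**(1/4)/9

summing 3 kernel integrals split by 2, 3 yields ℳ[f](s)
piece [0, 2): integrate sqrt(t) against the kernel
on [2, 3) integrate f = exp(-t/2) against the kernel
the [3, ∞) slice contributes ∫ t**(-4)·t^(s-1) dt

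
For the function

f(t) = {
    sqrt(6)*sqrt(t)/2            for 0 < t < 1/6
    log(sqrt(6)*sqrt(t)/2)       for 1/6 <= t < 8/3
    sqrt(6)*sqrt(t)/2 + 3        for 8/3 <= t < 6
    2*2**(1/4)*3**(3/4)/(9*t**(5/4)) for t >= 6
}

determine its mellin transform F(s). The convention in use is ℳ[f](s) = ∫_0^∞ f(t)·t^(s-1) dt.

(-1080*2**(4*s)*s**2*(4*s - 5) + 108*2**(4*s)*s*(2*s + 1)*(4*s - 5)*log(2) - 324*2**(4*s)*s*(4*s - 5) - 54*2**(4*s)*(2*s + 1)*(4*s - 5) - 16*sqrt(3)*6**(2*s)*s**2*(2*s + 1) + 1296*6**(2*s)*s**2*(4*s - 5) + 324*6**(2*s)*s*(4*s - 5) + 108*s**2*(4*s - 5) + 108*s*(2*s + 1)*(4*s - 5)*log(2) + (4*s - 5)*(108*s + 54))/(108*6**s*s**2*(2*s + 1)*(4*s - 5))
  -1/2 < Re(s) < 5/4

remove the common scale on t first: sqrt(2)*sqrt(t)/2 on [0, 1/2); log(sqrt(2)*sqrt(t)/2) on [1/2, 8); sqrt(2)*sqrt(t)/2 + 3 on [8, 18); …
invert the common scale on t to get sqrt(t) on [0, 1/4); log(sqrt(t)) on [1/4, 4); sqrt(t) + 3 on [4, 9); …
remove the power substitution first: t on [0, 1/2); log(t) on [1/2, 2); t + 3 on [2, 3); …
cuts at 1/6, 8/3, 6: linearity sums the 4 kernel integrals
segment 0 to 1/6 holds sqrt(6)*sqrt(t)/2; add its integral
over [1/6, 8/3), the kernel integral of log(sqrt(6)*sqrt(t)/2) enters the sum
segment [8/3, 6) carries (sqrt(6)*sqrt(t)/2 + 3); integrate it
over [6, ∞), the kernel integral of 2*2**(1/4)*3**(3/4)/(9*t**(5/4)) enters the sum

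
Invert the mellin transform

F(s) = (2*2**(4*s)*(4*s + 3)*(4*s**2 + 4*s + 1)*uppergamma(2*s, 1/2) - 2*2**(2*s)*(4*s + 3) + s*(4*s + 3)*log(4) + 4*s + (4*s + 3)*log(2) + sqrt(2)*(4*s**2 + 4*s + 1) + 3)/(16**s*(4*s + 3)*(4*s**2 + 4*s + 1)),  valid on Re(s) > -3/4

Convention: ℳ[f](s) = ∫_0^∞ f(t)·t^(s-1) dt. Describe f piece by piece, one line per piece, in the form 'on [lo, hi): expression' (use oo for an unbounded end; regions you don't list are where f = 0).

on [0, 1/16): 2*sqrt(2)*t**(3/4)
on [1/16, 1/4): 2*sqrt(t)*log(2*sqrt(t))
on [1/4, oo): exp(-sqrt(t))

the power substitution comes off first: 2*sqrt(2)*t**(3/2) on [0, 1/4); 2*t*log(2*t) on [1/4, 1/2); exp(-t) on [1/2, ∞)
undo the common scale on t: t**(3/2) on [0, 1/2); t*log(t) on [1/2, 1); exp(-t/2) on [1, ∞)
cuts at 1/16, 1/4: linearity sums the 3 kernel integrals
between 0 and 1/16 the integrand is 2*sqrt(2)*t**(3/4)·t^(s-1)
[1/16, 1/4) adds the kernel integral of 2*sqrt(t)*log(2*sqrt(t))
between 1/4 and ∞ the integrand is exp(-sqrt(t))·t^(s-1)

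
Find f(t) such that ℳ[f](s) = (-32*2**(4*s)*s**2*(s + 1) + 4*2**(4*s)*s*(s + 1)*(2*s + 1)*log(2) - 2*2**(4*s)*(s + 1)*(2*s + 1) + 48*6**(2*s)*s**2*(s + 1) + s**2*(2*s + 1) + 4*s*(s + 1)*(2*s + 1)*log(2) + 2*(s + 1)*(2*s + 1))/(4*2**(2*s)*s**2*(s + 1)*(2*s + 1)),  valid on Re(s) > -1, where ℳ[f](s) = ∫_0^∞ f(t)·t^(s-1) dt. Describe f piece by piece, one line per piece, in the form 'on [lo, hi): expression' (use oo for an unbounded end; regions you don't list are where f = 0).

on [0, 1/4): t
on [1/4, 4): log(sqrt(t))
on [4, 9): 2*sqrt(t)

reversing the power substitution: t**2 on [0, 1/2); log(t) on [1/2, 2); 2*t on [2, 3)
along the cuts 1/4, 4, ℳ[f](s) splits into 3 integrals
piece [0, 1/4): integrate t against the kernel
for t in [1/4, 4): the term is ∫ log(sqrt(t))·t^(s-1)
on [4, 9): add ∫ 2*sqrt(t)·t^(s-1) dt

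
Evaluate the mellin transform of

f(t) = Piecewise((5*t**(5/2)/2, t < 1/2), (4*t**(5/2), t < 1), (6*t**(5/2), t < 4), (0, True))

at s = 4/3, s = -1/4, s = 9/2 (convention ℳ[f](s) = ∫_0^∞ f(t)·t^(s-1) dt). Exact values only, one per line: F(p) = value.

F(4/3) = -12/23 - 9*2**(1/6)/368 + 4608*2**(2/3)/23
F(-1/4) = -8/9 - 2**(3/4)/12 + 128*sqrt(2)/3
F(9/2) = 25165309/1792

breakpoints 1/2, 1: one integral from each of the 3 segments
∫ 5*t**(5/2)/2·t^(s-1) over [0, 1/2)
the [1/2, 1) slice contributes ∫ 4*t**(5/2)·t^(s-1) dt
∫ 6*t**(5/2)·t^(s-1) over [1, 4)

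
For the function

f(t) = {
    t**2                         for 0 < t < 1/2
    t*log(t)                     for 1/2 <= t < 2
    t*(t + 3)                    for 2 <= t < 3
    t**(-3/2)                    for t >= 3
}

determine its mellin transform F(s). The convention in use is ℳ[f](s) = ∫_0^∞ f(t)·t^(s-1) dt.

strip the shared t-power: t on [0, 1/2); log(t) on [1/2, 2); t + 3 on [2, 3); …
breakpoints 1/2, 2, 3: one integral from each of the 4 segments
between 0 and 1/2 the integrand is t**2·t^(s-1)
over [1/2, 2), the kernel integral of t*log(t) enters the sum
on [2, 3) integrate f = t*(t + 3) against the kernel
the [3, ∞) slice contributes ∫ t**(-3/2)·t^(s-1) dt

(360*2**(2*s)*(3 - 2*s)*(s + 1)**2 + 72*2**(2*s)*(s + 1)*(s + 2)*(2*s - 3)*log(2) - 216*2**(2*s)*(s + 1)*(2*s - 3) - 72*2**(2*s)*(s + 2)*(2*s - 3) - 8*sqrt(3)*6**s*(s + 1)**2*(s + 2) + 648*6**s*(s + 1)**2*(2*s - 3) + 324*6**s*(s + 1)*(2*s - 3) + 9*(s + 1)**2*(2*s - 3) + 18*(s + 1)*(s + 2)*(2*s - 3)*log(2) + 18*(s + 2)*(2*s - 3))/(36*2**s*(s + 1)**2*(s + 2)*(2*s - 3))
  -2 < Re(s) < 3/2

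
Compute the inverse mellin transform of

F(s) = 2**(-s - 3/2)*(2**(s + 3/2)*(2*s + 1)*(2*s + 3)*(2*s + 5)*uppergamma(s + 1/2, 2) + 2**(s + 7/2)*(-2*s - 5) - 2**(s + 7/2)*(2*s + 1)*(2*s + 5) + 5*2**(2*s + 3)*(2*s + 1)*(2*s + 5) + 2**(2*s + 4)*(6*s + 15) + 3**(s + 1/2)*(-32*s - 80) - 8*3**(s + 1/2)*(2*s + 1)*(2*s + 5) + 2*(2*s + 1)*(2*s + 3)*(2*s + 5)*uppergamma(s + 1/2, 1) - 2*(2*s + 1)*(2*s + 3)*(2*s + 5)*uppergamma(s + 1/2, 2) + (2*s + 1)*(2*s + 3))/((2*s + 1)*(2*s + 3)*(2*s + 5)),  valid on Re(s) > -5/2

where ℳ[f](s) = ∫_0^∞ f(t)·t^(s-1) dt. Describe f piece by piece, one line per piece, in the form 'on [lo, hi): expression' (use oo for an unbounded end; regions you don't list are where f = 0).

invert the shared t-power to get t**2 on [0, 1/2); exp(-2*t) on [1/2, 1); t + 1 on [1, 3/2); …
f breaks at 1/2, 1, 3/2, 2 into 5 integrals to sum
on [0, 1/2) integrate f = t**(5/2) against the kernel
for t in [1/2, 1): the term is ∫ sqrt(t)*exp(-2*t)·t^(s-1)
for t in [1, 3/2): the term is ∫ sqrt(t)*(t + 1)·t^(s-1)
segment [3/2, 2) carries sqrt(t)*(t + 3); integrate it
segment 2 to ∞ holds sqrt(t)*exp(-t); add its integral

on [0, 1/2): t**(5/2)
on [1/2, 1): sqrt(t)*exp(-2*t)
on [1, 3/2): sqrt(t)*(t + 1)
on [3/2, 2): sqrt(t)*(t + 3)
on [2, oo): sqrt(t)*exp(-t)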